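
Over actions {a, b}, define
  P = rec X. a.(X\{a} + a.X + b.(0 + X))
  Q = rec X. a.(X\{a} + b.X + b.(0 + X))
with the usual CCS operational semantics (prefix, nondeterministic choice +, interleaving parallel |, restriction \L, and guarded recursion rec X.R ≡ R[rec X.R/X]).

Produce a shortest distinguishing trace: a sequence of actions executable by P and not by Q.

aa

Reachable graph of P (3 states):
  p0 = rec X. a.(X\{a} + a.X + b.(0 + X)) | --a--▸ p1
  p1 = (rec X. a.(X\{a} + a.X + b.(0 + X)))\{a} + a.(rec X. a.(X\{a} + a.X + b.(0 + X))) + b.(0 + (rec X. a.(X\{a} + a.X + b.(0 + X)))) | --a--▸ p0, --b--▸ p2
  p2 = 0 + (rec X. a.(X\{a} + a.X + b.(0 + X))) | --a--▸ p1
Reachable graph of Q (3 states):
  q0 = rec X. a.(X\{a} + b.X + b.(0 + X)) | --a--▸ q1
  q1 = (rec X. a.(X\{a} + b.X + b.(0 + X)))\{a} + b.(rec X. a.(X\{a} + b.X + b.(0 + X))) + b.(0 + (rec X. a.(X\{a} + b.X + b.(0 + X)))) | --b--▸ q0, --b--▸ q2
  q2 = 0 + (rec X. a.(X\{a} + b.X + b.(0 + X))) | --a--▸ q1
Run σ = ⟨aa⟩ on P: start {p0}
  [1] a ⇒ {p1}
  [2] a ⇒ {p0}
  P completes σ.
Run σ = ⟨aa⟩ on Q: start {q0}
  [1] a ⇒ {q1}
  [2] a ⇒ ∅  — Q cannot continue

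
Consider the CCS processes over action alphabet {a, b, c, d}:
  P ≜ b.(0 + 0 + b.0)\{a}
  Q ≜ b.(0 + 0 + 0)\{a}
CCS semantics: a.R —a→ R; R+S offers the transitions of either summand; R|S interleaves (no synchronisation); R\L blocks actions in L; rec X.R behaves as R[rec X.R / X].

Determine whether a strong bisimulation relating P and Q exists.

LTS(P): 3 reachable states
  m0 = b.(0 + 0 + b.0)\{a} ⊢ -b-> m1
  m1 = (0 + 0 + b.0)\{a} ⊢ -b-> m2
  m2 = 0\{a} ⊢ deadlocked
LTS(Q): 2 reachable states
  n0 = b.(0 + 0 + 0)\{a} ⊢ -b-> n1
  n1 = (0 + 0 + 0)\{a} ⊢ deadlocked
Bisimilarity quotient blocks:
  B0 = {m0}
  B1 = {m1, n0}
  B2 = {m2, n1}
m0 ∈ B0, n0 ∈ B1 → different blocks

NO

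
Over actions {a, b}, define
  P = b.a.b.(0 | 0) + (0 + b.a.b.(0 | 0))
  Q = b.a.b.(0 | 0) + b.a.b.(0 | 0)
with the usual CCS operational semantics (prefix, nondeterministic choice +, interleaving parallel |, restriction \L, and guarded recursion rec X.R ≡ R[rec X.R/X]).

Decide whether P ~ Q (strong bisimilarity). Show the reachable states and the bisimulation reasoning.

P ~ Q

LTS(P): 4 reachable states
  p0 = b.a.b.(0 | 0) + (0 + b.a.b.(0 | 0)) | ··b··> p1
  p1 = a.b.(0 | 0) | ··a··> p2
  p2 = b.(0 | 0) | ··b··> p3
  p3 = 0 | 0 | deadlocked
LTS(Q): 4 reachable states
  q0 = b.a.b.(0 | 0) + b.a.b.(0 | 0) | ··b··> q1
  q1 = a.b.(0 | 0) | ··a··> q2
  q2 = b.(0 | 0) | ··b··> q3
  q3 = 0 | 0 | deadlocked
Bisimilarity quotient blocks:
  B0 = {p0, q0}
  B1 = {p1, q1}
  B2 = {p2, q2}
  B3 = {p3, q3}
p0 ∈ B0, q0 ∈ B0 → same block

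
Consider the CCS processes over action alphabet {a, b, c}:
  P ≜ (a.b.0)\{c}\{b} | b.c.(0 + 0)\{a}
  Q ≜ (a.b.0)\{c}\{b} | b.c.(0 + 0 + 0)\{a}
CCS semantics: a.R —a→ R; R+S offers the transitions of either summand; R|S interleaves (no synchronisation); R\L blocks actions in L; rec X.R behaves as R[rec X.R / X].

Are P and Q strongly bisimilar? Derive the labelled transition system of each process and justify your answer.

Reachable graph of P (6 states):
  s0 = (a.b.0)\{c}\{b} | b.c.(0 + 0)\{a} ⊢ ··a··> s1, ··b··> s2
  s1 = (b.0)\{c}\{b} | b.c.(0 + 0)\{a} ⊢ ··b··> s3
  s2 = (a.b.0)\{c}\{b} | c.(0 + 0)\{a} ⊢ ··a··> s3, ··c··> s4
  s3 = (b.0)\{c}\{b} | c.(0 + 0)\{a} ⊢ ··c··> s5
  s4 = (a.b.0)\{c}\{b} | (0 + 0)\{a} ⊢ ··a··> s5
  s5 = (b.0)\{c}\{b} | (0 + 0)\{a} ⊢ ·
Reachable graph of Q (6 states):
  t0 = (a.b.0)\{c}\{b} | b.c.(0 + 0 + 0)\{a} ⊢ ··a··> t1, ··b··> t2
  t1 = (b.0)\{c}\{b} | b.c.(0 + 0 + 0)\{a} ⊢ ··b··> t3
  t2 = (a.b.0)\{c}\{b} | c.(0 + 0 + 0)\{a} ⊢ ··a··> t3, ··c··> t4
  t3 = (b.0)\{c}\{b} | c.(0 + 0 + 0)\{a} ⊢ ··c··> t5
  t4 = (a.b.0)\{c}\{b} | (0 + 0 + 0)\{a} ⊢ ··a··> t5
  t5 = (b.0)\{c}\{b} | (0 + 0 + 0)\{a} ⊢ ·
Coarsest stable partition (strong bisimilarity classes):
  B0 = {s0, t0}
  B1 = {s2, t2}
  B2 = {s3, t3}
  B3 = {s5, t5}
  B4 = {s4, t4}
  B5 = {s1, t1}
s0 ∈ B0, t0 ∈ B0 → same block

bisimilar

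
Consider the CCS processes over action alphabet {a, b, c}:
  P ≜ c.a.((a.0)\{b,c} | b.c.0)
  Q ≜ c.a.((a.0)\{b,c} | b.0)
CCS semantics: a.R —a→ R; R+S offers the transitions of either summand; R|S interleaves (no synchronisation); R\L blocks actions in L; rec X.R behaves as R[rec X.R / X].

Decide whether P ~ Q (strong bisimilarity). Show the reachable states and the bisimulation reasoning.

LTS(P): 8 reachable states
  p0 = c.a.((a.0)\{b,c} | b.c.0) ⊢ ··c··> p1
  p1 = a.((a.0)\{b,c} | b.c.0) ⊢ ··a··> p2
  p2 = (a.0)\{b,c} | b.c.0 ⊢ ··a··> p3, ··b··> p4
  p3 = 0\{b,c} | b.c.0 ⊢ ··b··> p5
  p4 = (a.0)\{b,c} | c.0 ⊢ ··a··> p5, ··c··> p6
  p5 = 0\{b,c} | c.0 ⊢ ··c··> p7
  p6 = (a.0)\{b,c} | 0 ⊢ ··a··> p7
  p7 = 0\{b,c} | 0 ⊢ stopped
LTS(Q): 6 reachable states
  q0 = c.a.((a.0)\{b,c} | b.0) ⊢ ··c··> q1
  q1 = a.((a.0)\{b,c} | b.0) ⊢ ··a··> q2
  q2 = (a.0)\{b,c} | b.0 ⊢ ··a··> q3, ··b··> q4
  q3 = 0\{b,c} | b.0 ⊢ ··b··> q5
  q4 = (a.0)\{b,c} | 0 ⊢ ··a··> q5
  q5 = 0\{b,c} | 0 ⊢ stopped
Coarsest stable partition (strong bisimilarity classes):
  B0 = {p0}
  B1 = {p1}
  B2 = {p2}
  B3 = {p3}
  B4 = {p5}
  B5 = {p7, q5}
  B6 = {p4}
  B7 = {p6, q4}
  B8 = {q0}
  B9 = {q1}
  B10 = {q2}
  B11 = {q3}
p0 ∈ B0, q0 ∈ B8 → different blocks

NO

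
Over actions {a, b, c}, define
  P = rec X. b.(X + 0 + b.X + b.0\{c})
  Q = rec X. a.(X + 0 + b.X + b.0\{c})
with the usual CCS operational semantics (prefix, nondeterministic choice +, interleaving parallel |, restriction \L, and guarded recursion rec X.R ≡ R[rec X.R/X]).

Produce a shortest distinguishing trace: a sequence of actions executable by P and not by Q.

P's transition system — 3 states:
  m0 = rec X. b.(X + 0 + b.X + b.0\{c}) → ··b··> m1
  m1 = (rec X. b.(X + 0 + b.X + b.0\{c})) + 0 + b.(rec X. b.(X + 0 + b.X + b.0\{c})) + b.0\{c} → ··b··> m0, ··b··> m1, ··b··> m2
  m2 = 0\{c} → deadlocked
Q's transition system — 3 states:
  n0 = rec X. a.(X + 0 + b.X + b.0\{c}) → ··a··> n1
  n1 = (rec X. a.(X + 0 + b.X + b.0\{c})) + 0 + b.(rec X. a.(X + 0 + b.X + b.0\{c})) + b.0\{c} → ··a··> n1, ··b··> n0, ··b··> n2
  n2 = 0\{c} → deadlocked
Executing b from P (initial set {m0}):
  step 1 (b): {m1}
  — P admits the full trace.
Executing b from Q (initial set {n0}):
  step 1 (b): ∅  — Q cannot continue

b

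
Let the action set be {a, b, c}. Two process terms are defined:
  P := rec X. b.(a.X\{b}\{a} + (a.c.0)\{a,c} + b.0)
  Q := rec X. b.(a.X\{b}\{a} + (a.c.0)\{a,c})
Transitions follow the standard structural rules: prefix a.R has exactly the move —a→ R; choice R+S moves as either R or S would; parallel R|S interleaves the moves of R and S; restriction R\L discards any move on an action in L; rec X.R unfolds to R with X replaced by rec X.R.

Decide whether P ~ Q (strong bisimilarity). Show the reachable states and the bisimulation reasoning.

P's transition system — 4 states:
  u0 = rec X. b.(a.X\{b}\{a} + (a.c.0)\{a,c} + b.0) | -b-> u1
  u1 = a.(rec X. b.(a.X\{b}\{a} + (a.c.0)\{a,c} + b.0))\{b}\{a} + (a.c.0)\{a,c} + b.0 | -a-> u2, -b-> u3
  u2 = (rec X. b.(a.X\{b}\{a} + (a.c.0)\{a,c} + b.0))\{b}\{a} | ·
  u3 = 0 | ·
Q's transition system — 3 states:
  v0 = rec X. b.(a.X\{b}\{a} + (a.c.0)\{a,c}) | -b-> v1
  v1 = a.(rec X. b.(a.X\{b}\{a} + (a.c.0)\{a,c}))\{b}\{a} + (a.c.0)\{a,c} | -a-> v2
  v2 = (rec X. b.(a.X\{b}\{a} + (a.c.0)\{a,c}))\{b}\{a} | ·
Bisimilarity quotient blocks:
  B0 = {u0}
  B1 = {u1}
  B2 = {u2, u3, v2}
  B3 = {v0}
  B4 = {v1}
u0 ∈ B0, v0 ∈ B3 → different blocks

NO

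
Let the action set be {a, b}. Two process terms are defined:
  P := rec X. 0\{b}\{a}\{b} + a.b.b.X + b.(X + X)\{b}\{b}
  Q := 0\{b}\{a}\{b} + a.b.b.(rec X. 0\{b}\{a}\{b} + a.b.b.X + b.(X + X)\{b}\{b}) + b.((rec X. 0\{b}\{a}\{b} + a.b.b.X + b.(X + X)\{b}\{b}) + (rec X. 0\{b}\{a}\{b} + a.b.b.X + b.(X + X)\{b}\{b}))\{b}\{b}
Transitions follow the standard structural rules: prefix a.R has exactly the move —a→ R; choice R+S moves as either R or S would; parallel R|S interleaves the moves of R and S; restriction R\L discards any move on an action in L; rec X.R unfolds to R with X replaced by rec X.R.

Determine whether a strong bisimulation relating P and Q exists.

P's transition system — 5 states:
  p0 = rec X. 0\{b}\{a}\{b} + a.b.b.X + b.(X + X)\{b}\{b} has moves ··a··> p1, ··b··> p2
  p1 = b.b.(rec X. 0\{b}\{a}\{b} + a.b.b.X + b.(X + X)\{b}\{b}) has moves ··b··> p3
  p2 = ((rec X. 0\{b}\{a}\{b} + a.b.b.X + b.(X + X)\{b}\{b}) + (rec X. 0\{b}\{a}\{b} + a.b.b.X + b.(X + X)\{b}\{b}))\{b}\{b} has moves ··a··> p4
  p3 = b.(rec X. 0\{b}\{a}\{b} + a.b.b.X + b.(X + X)\{b}\{b}) has moves ··b··> p0
  p4 = (b.b.(rec X. 0\{b}\{a}\{b} + a.b.b.X + b.(X + X)\{b}\{b}))\{b}\{b} has moves ∅
Q's transition system — 6 states:
  q0 = 0\{b}\{a}\{b} + a.b.b.(rec X. 0\{b}\{a}\{b} + a.b.b.X + b.(X + X)\{b}\{b}) + b.((rec X. 0\{b}\{a}\{b} + a.b.b.X + b.(X + X)\{b}\{b}) + (rec X. 0\{b}\{a}\{b} + a.b.b.X + b.(X + X)\{b}\{b}))\{b}\{b} has moves ··a··> q1, ··b··> q2
  q1 = b.b.(rec X. 0\{b}\{a}\{b} + a.b.b.X + b.(X + X)\{b}\{b}) has moves ··b··> q3
  q2 = ((rec X. 0\{b}\{a}\{b} + a.b.b.X + b.(X + X)\{b}\{b}) + (rec X. 0\{b}\{a}\{b} + a.b.b.X + b.(X + X)\{b}\{b}))\{b}\{b} has moves ··a··> q4
  q3 = b.(rec X. 0\{b}\{a}\{b} + a.b.b.X + b.(X + X)\{b}\{b}) has moves ··b··> q5
  q4 = (b.b.(rec X. 0\{b}\{a}\{b} + a.b.b.X + b.(X + X)\{b}\{b}))\{b}\{b} has moves ∅
  q5 = rec X. 0\{b}\{a}\{b} + a.b.b.X + b.(X + X)\{b}\{b} has moves ··a··> q1, ··b··> q2
Partition-refinement fixed point:
  B0 = {p0, q0, q5}
  B1 = {p1, q1}
  B2 = {p3, q3}
  B3 = {p2, q2}
  B4 = {p4, q4}
p0 ∈ B0, q0 ∈ B0 → same block

bisimilar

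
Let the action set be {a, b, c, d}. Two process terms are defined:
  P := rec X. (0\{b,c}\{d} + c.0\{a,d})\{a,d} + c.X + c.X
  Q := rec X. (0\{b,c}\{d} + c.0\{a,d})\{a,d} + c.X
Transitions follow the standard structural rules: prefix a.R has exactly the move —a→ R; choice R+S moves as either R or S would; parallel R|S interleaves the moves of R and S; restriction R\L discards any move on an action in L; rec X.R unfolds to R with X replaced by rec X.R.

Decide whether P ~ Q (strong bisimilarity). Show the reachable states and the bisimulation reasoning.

YES

LTS(P): 2 reachable states
  p0 = rec X. (0\{b,c}\{d} + c.0\{a,d})\{a,d} + c.X + c.X | ··c··> p0, ··c··> p1
  p1 = 0\{a,d}\{a,d} | (no moves)
LTS(Q): 2 reachable states
  q0 = rec X. (0\{b,c}\{d} + c.0\{a,d})\{a,d} + c.X | ··c··> q0, ··c··> q1
  q1 = 0\{a,d}\{a,d} | (no moves)
Coarsest stable partition (strong bisimilarity classes):
  B0 = {p0, q0}
  B1 = {p1, q1}
p0 ∈ B0, q0 ∈ B0 → same block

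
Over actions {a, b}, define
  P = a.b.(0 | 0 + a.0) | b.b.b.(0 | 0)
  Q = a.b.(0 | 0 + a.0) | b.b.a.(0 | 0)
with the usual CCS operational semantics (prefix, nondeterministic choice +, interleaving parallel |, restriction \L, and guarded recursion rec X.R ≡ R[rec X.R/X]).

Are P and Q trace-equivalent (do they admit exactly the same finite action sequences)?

NO — witness ⟨bbb⟩

Reachable graph of P (16 states):
  m0 = a.b.(0 | 0 + a.0) | b.b.b.(0 | 0) has moves -a-> m1, -b-> m2
  m1 = b.(0 | 0 + a.0) | b.b.b.(0 | 0) has moves -b-> m3, -b-> m4
  m2 = a.b.(0 | 0 + a.0) | b.b.(0 | 0) has moves -a-> m4, -b-> m5
  m3 = (0 | 0 + a.0) | b.b.b.(0 | 0) has moves -a-> m6, -b-> m7
  m4 = b.(0 | 0 + a.0) | b.b.(0 | 0) has moves -b-> m7, -b-> m8
  m5 = a.b.(0 | 0 + a.0) | b.(0 | 0) has moves -a-> m8, -b-> m9
  m6 = 0 | b.b.b.(0 | 0) has moves -b-> m10
  m7 = (0 | 0 + a.0) | b.b.(0 | 0) has moves -a-> m10, -b-> m11
  m8 = b.(0 | 0 + a.0) | b.(0 | 0) has moves -b-> m11, -b-> m12
  m9 = a.b.(0 | 0 + a.0) | (0 | 0) has moves -a-> m12
  m10 = 0 | b.b.(0 | 0) has moves -b-> m13
  m11 = (0 | 0 + a.0) | b.(0 | 0) has moves -a-> m13, -b-> m14
  m12 = b.(0 | 0 + a.0) | (0 | 0) has moves -b-> m14
  m13 = 0 | b.(0 | 0) has moves -b-> m15
  m14 = (0 | 0 + a.0) | (0 | 0) has moves -a-> m15
  m15 = 0 | (0 | 0) has moves ·
Reachable graph of Q (16 states):
  n0 = a.b.(0 | 0 + a.0) | b.b.a.(0 | 0) has moves -a-> n1, -b-> n2
  n1 = b.(0 | 0 + a.0) | b.b.a.(0 | 0) has moves -b-> n3, -b-> n4
  n2 = a.b.(0 | 0 + a.0) | b.a.(0 | 0) has moves -a-> n4, -b-> n5
  n3 = (0 | 0 + a.0) | b.b.a.(0 | 0) has moves -a-> n6, -b-> n7
  n4 = b.(0 | 0 + a.0) | b.a.(0 | 0) has moves -b-> n7, -b-> n8
  n5 = a.b.(0 | 0 + a.0) | a.(0 | 0) has moves -a-> n8, -a-> n9
  n6 = 0 | b.b.a.(0 | 0) has moves -b-> n10
  n7 = (0 | 0 + a.0) | b.a.(0 | 0) has moves -a-> n10, -b-> n11
  n8 = b.(0 | 0 + a.0) | a.(0 | 0) has moves -a-> n12, -b-> n11
  n9 = a.b.(0 | 0 + a.0) | (0 | 0) has moves -a-> n12
  n10 = 0 | b.a.(0 | 0) has moves -b-> n13
  n11 = (0 | 0 + a.0) | a.(0 | 0) has moves -a-> n13, -a-> n14
  n12 = b.(0 | 0 + a.0) | (0 | 0) has moves -b-> n14
  n13 = 0 | a.(0 | 0) has moves -a-> n15
  n14 = (0 | 0 + a.0) | (0 | 0) has moves -a-> n15
  n15 = 0 | (0 | 0) has moves ·
Run σ = ⟨bbb⟩ on P: start {m0}
  step 1 (b): {m2}
  step 2 (b): {m5}
  step 3 (b): {m9}
  — P admits the full trace.
Run σ = ⟨bbb⟩ on Q: start {n0}
  step 1 (b): {n2}
  step 2 (b): {n5}
  step 3 (b): no successor for Q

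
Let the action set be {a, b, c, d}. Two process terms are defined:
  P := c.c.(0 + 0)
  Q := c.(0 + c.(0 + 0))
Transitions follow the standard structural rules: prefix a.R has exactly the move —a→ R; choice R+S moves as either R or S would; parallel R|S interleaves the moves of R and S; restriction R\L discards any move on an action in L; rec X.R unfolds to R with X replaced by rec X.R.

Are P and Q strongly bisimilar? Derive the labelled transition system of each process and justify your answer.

bisimilar

Reachable graph of P (3 states):
  p0 = c.c.(0 + 0) has moves --c--▸ p1
  p1 = c.(0 + 0) has moves --c--▸ p2
  p2 = 0 + 0 has moves stopped
Reachable graph of Q (3 states):
  q0 = c.(0 + c.(0 + 0)) has moves --c--▸ q1
  q1 = 0 + c.(0 + 0) has moves --c--▸ q2
  q2 = 0 + 0 has moves stopped
Bisimilarity quotient blocks:
  B0 = {p0, q0}
  B1 = {p1, q1}
  B2 = {p2, q2}
p0 ∈ B0, q0 ∈ B0 → same block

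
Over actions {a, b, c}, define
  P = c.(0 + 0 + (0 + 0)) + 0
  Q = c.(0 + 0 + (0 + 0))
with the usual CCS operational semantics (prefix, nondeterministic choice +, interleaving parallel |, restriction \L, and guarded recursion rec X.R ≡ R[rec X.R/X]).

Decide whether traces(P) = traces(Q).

P's transition system — 2 states:
  u0 = c.(0 + 0 + (0 + 0)) + 0 ⊢ ··c··> u1
  u1 = 0 + 0 + (0 + 0) ⊢ stopped
Q's transition system — 2 states:
  v0 = c.(0 + 0 + (0 + 0)) ⊢ ··c··> v1
  v1 = 0 + 0 + (0 + 0) ⊢ stopped
Coarsest stable partition (strong bisimilarity classes):
  B0 = {u0, v0}
  B1 = {u1, v1}
u0 ∈ B0, v0 ∈ B0 → same block
Bisimilar ⇒ trace-equivalent.

trace-equivalent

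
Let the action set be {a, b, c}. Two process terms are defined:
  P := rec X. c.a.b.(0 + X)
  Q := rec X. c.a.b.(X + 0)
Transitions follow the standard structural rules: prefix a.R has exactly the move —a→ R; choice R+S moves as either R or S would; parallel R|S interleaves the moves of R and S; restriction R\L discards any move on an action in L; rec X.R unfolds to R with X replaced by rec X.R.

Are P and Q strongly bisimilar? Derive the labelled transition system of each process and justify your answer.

Reachable graph of P (4 states):
  u0 = rec X. c.a.b.(0 + X) → =c=> u1
  u1 = a.b.(0 + (rec X. c.a.b.(0 + X))) → =a=> u2
  u2 = b.(0 + (rec X. c.a.b.(0 + X))) → =b=> u3
  u3 = 0 + (rec X. c.a.b.(0 + X)) → =c=> u1
Reachable graph of Q (4 states):
  v0 = rec X. c.a.b.(X + 0) → =c=> v1
  v1 = a.b.((rec X. c.a.b.(X + 0)) + 0) → =a=> v2
  v2 = b.((rec X. c.a.b.(X + 0)) + 0) → =b=> v3
  v3 = (rec X. c.a.b.(X + 0)) + 0 → =c=> v1
Partition-refinement fixed point:
  B0 = {u0, u3, v0, v3}
  B1 = {u1, v1}
  B2 = {u2, v2}
u0 ∈ B0, v0 ∈ B0 → same block

YES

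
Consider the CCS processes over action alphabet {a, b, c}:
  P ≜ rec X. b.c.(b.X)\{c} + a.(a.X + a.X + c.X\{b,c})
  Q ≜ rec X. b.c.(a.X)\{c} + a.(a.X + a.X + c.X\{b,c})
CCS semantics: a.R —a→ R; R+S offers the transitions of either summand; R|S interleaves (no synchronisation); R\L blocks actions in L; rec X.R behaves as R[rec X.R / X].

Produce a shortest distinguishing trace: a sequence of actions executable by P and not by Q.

bcb

LTS(P): 9 reachable states
  m0 = rec X. b.c.(b.X)\{c} + a.(a.X + a.X + c.X\{b,c}) → --a--▸ m1, --b--▸ m2
  m1 = a.(rec X. b.c.(b.X)\{c} + a.(a.X + a.X + c.X\{b,c})) + a.(rec X. b.c.(b.X)\{c} + a.(a.X + a.X + c.X\{b,c})) + c.(rec X. b.c.(b.X)\{c} + a.(a.X + a.X + c.X\{b,c}))\{b,c} → --a--▸ m0, --c--▸ m3
  m2 = c.(b.(rec X. b.c.(b.X)\{c} + a.(a.X + a.X + c.X\{b,c})))\{c} → --c--▸ m4
  m3 = (rec X. b.c.(b.X)\{c} + a.(a.X + a.X + c.X\{b,c}))\{b,c} → --a--▸ m5
  m4 = (b.(rec X. b.c.(b.X)\{c} + a.(a.X + a.X + c.X\{b,c})))\{c} → --b--▸ m6
  m5 = (a.(rec X. b.c.(b.X)\{c} + a.(a.X + a.X + c.X\{b,c})) + a.(rec X. b.c.(b.X)\{c} + a.(a.X + a.X + c.X\{b,c})) + c.(rec X. b.c.(b.X)\{c} + a.(a.X + a.X + c.X\{b,c}))\{b,c})\{b,c} → --a--▸ m3
  m6 = (rec X. b.c.(b.X)\{c} + a.(a.X + a.X + c.X\{b,c}))\{c} → --a--▸ m7, --b--▸ m8
  m7 = (a.(rec X. b.c.(b.X)\{c} + a.(a.X + a.X + c.X\{b,c})) + a.(rec X. b.c.(b.X)\{c} + a.(a.X + a.X + c.X\{b,c})) + c.(rec X. b.c.(b.X)\{c} + a.(a.X + a.X + c.X\{b,c}))\{b,c})\{c} → --a--▸ m6
  m8 = (c.(b.(rec X. b.c.(b.X)\{c} + a.(a.X + a.X + c.X\{b,c})))\{c})\{c} → deadlocked
LTS(Q): 9 reachable states
  n0 = rec X. b.c.(a.X)\{c} + a.(a.X + a.X + c.X\{b,c}) → --a--▸ n1, --b--▸ n2
  n1 = a.(rec X. b.c.(a.X)\{c} + a.(a.X + a.X + c.X\{b,c})) + a.(rec X. b.c.(a.X)\{c} + a.(a.X + a.X + c.X\{b,c})) + c.(rec X. b.c.(a.X)\{c} + a.(a.X + a.X + c.X\{b,c}))\{b,c} → --a--▸ n0, --c--▸ n3
  n2 = c.(a.(rec X. b.c.(a.X)\{c} + a.(a.X + a.X + c.X\{b,c})))\{c} → --c--▸ n4
  n3 = (rec X. b.c.(a.X)\{c} + a.(a.X + a.X + c.X\{b,c}))\{b,c} → --a--▸ n5
  n4 = (a.(rec X. b.c.(a.X)\{c} + a.(a.X + a.X + c.X\{b,c})))\{c} → --a--▸ n6
  n5 = (a.(rec X. b.c.(a.X)\{c} + a.(a.X + a.X + c.X\{b,c})) + a.(rec X. b.c.(a.X)\{c} + a.(a.X + a.X + c.X\{b,c})) + c.(rec X. b.c.(a.X)\{c} + a.(a.X + a.X + c.X\{b,c}))\{b,c})\{b,c} → --a--▸ n3
  n6 = (rec X. b.c.(a.X)\{c} + a.(a.X + a.X + c.X\{b,c}))\{c} → --a--▸ n7, --b--▸ n8
  n7 = (a.(rec X. b.c.(a.X)\{c} + a.(a.X + a.X + c.X\{b,c})) + a.(rec X. b.c.(a.X)\{c} + a.(a.X + a.X + c.X\{b,c})) + c.(rec X. b.c.(a.X)\{c} + a.(a.X + a.X + c.X\{b,c}))\{b,c})\{c} → --a--▸ n6
  n8 = (c.(a.(rec X. b.c.(a.X)\{c} + a.(a.X + a.X + c.X\{b,c})))\{c})\{c} → deadlocked
Run σ = ⟨bcb⟩ on P: start {m0}
  after b @ step 1: {m2}
  after c @ step 2: {m4}
  after b @ step 3: {m6}
  P completes σ.
Run σ = ⟨bcb⟩ on Q: start {n0}
  after b @ step 1: {n2}
  after c @ step 2: {n4}
  after b @ step 3: ∅  — Q cannot continue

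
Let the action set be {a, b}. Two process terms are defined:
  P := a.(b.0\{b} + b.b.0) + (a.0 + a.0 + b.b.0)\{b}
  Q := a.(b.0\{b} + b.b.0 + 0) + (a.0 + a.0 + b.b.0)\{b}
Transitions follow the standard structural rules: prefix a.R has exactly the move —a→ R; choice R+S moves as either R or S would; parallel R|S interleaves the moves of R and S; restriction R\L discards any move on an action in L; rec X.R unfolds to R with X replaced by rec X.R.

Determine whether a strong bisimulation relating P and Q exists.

bisimilar

LTS(P): 5 reachable states
  u0 = a.(b.0\{b} + b.b.0) + (a.0 + a.0 + b.b.0)\{b} :: -a-> u1, -a-> u2
  u1 = 0\{b} :: ·
  u2 = b.0\{b} + b.b.0 :: -b-> u1, -b-> u3
  u3 = b.0 :: -b-> u4
  u4 = 0 :: ·
LTS(Q): 5 reachable states
  v0 = a.(b.0\{b} + b.b.0 + 0) + (a.0 + a.0 + b.b.0)\{b} :: -a-> v1, -a-> v2
  v1 = 0\{b} :: ·
  v2 = b.0\{b} + b.b.0 + 0 :: -b-> v1, -b-> v3
  v3 = b.0 :: -b-> v4
  v4 = 0 :: ·
Partition-refinement fixed point:
  B0 = {u0, v0}
  B1 = {u2, v2}
  B2 = {u1, u4, v1, v4}
  B3 = {u3, v3}
u0 ∈ B0, v0 ∈ B0 → same block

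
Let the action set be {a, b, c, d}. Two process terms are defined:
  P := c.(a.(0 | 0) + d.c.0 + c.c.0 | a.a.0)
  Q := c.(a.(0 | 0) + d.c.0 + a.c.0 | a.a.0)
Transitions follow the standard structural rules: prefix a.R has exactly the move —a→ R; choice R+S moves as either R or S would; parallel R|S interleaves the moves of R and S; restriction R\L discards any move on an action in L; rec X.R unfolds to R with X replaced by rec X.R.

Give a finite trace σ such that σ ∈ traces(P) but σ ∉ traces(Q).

cc

LTS(P): 12 reachable states
  p0 = c.(a.(0 | 0) + d.c.0 + c.c.0 | a.a.0) :: --c--▸ p1
  p1 = a.(0 | 0) + d.c.0 + c.c.0 | a.a.0 :: --a--▸ p2, --a--▸ p3, --c--▸ p4, --d--▸ p5
  p2 = 0 | 0 :: deadlocked
  p3 = c.c.0 | a.0 :: --a--▸ p6, --c--▸ p7
  p4 = c.0 | a.a.0 :: --a--▸ p7, --c--▸ p8
  p5 = c.0 :: --c--▸ p9
  p6 = c.c.0 | 0 :: --c--▸ p10
  p7 = c.0 | a.0 :: --a--▸ p10, --c--▸ p11
  p8 = 0 | a.a.0 :: --a--▸ p11
  p9 = 0 :: deadlocked
  p10 = c.0 | 0 :: --c--▸ p2
  p11 = 0 | a.0 :: --a--▸ p2
LTS(Q): 12 reachable states
  q0 = c.(a.(0 | 0) + d.c.0 + a.c.0 | a.a.0) :: --c--▸ q1
  q1 = a.(0 | 0) + d.c.0 + a.c.0 | a.a.0 :: --a--▸ q2, --a--▸ q3, --a--▸ q4, --d--▸ q5
  q2 = 0 | 0 :: deadlocked
  q3 = a.c.0 | a.0 :: --a--▸ q6, --a--▸ q7
  q4 = c.0 | a.a.0 :: --a--▸ q7, --c--▸ q8
  q5 = c.0 :: --c--▸ q9
  q6 = a.c.0 | 0 :: --a--▸ q10
  q7 = c.0 | a.0 :: --a--▸ q10, --c--▸ q11
  q8 = 0 | a.a.0 :: --a--▸ q11
  q9 = 0 :: deadlocked
  q10 = c.0 | 0 :: --c--▸ q2
  q11 = 0 | a.0 :: --a--▸ q2
Run σ = ⟨cc⟩ on P: start {p0}
  after c @ step 1: {p1}
  after c @ step 2: {p4}
  P completes σ.
Run σ = ⟨cc⟩ on Q: start {q0}
  after c @ step 1: {q1}
  after c @ step 2: no successor for Q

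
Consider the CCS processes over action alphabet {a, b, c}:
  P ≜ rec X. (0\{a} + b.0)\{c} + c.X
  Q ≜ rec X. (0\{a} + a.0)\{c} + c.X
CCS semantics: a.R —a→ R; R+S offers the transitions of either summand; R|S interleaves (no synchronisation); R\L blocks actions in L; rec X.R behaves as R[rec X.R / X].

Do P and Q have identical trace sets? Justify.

LTS(P): 2 reachable states
  u0 = rec X. (0\{a} + b.0)\{c} + c.X → =b=> u1, =c=> u0
  u1 = 0\{c} → ∅
LTS(Q): 2 reachable states
  v0 = rec X. (0\{a} + a.0)\{c} + c.X → =a=> v1, =c=> v0
  v1 = 0\{c} → ∅
Executing b from P (initial set {u0}):
  step 1 (b): {u1}
  ✓ P
Executing b from Q (initial set {v0}):
  step 1 (b): ∅  — Q cannot continue

NO — witness ⟨b⟩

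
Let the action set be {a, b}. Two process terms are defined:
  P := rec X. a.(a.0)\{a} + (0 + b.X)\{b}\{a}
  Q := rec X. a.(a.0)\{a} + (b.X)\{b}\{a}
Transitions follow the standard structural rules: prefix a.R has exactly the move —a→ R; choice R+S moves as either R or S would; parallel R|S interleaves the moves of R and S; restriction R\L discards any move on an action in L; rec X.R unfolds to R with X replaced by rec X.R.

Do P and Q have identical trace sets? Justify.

YES

P's transition system — 2 states:
  m0 = rec X. a.(a.0)\{a} + (0 + b.X)\{b}\{a} | --a--▸ m1
  m1 = (a.0)\{a} | ∅
Q's transition system — 2 states:
  n0 = rec X. a.(a.0)\{a} + (b.X)\{b}\{a} | --a--▸ n1
  n1 = (a.0)\{a} | ∅
Partition-refinement fixed point:
  B0 = {m0, n0}
  B1 = {m1, n1}
m0 ∈ B0, n0 ∈ B0 → same block
Bisimilar ⇒ trace-equivalent.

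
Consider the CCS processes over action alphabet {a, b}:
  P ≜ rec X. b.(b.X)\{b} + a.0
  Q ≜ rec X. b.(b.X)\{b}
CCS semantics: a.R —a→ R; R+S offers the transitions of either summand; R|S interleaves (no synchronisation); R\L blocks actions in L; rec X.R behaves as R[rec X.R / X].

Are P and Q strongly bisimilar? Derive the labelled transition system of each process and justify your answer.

Reachable graph of P (3 states):
  s0 = rec X. b.(b.X)\{b} + a.0 has moves --a--▸ s1, --b--▸ s2
  s1 = 0 has moves deadlocked
  s2 = (b.(rec X. b.(b.X)\{b} + a.0))\{b} has moves deadlocked
Reachable graph of Q (2 states):
  t0 = rec X. b.(b.X)\{b} has moves --b--▸ t1
  t1 = (b.(rec X. b.(b.X)\{b}))\{b} has moves deadlocked
Partition-refinement fixed point:
  B0 = {s0}
  B1 = {s1, s2, t1}
  B2 = {t0}
s0 ∈ B0, t0 ∈ B2 → different blocks

NO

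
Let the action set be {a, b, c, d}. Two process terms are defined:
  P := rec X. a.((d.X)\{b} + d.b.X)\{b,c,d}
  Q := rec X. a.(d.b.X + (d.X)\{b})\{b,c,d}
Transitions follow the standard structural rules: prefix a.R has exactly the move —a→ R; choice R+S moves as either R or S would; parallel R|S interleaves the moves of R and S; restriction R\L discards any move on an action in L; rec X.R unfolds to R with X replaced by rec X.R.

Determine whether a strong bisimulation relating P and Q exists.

YES

Reachable graph of P (2 states):
  s0 = rec X. a.((d.X)\{b} + d.b.X)\{b,c,d} | -a-> s1
  s1 = ((d.(rec X. a.((d.X)\{b} + d.b.X)\{b,c,d}))\{b} + d.b.(rec X. a.((d.X)\{b} + d.b.X)\{b,c,d}))\{b,c,d} | ∅
Reachable graph of Q (2 states):
  t0 = rec X. a.(d.b.X + (d.X)\{b})\{b,c,d} | -a-> t1
  t1 = (d.b.(rec X. a.(d.b.X + (d.X)\{b})\{b,c,d}) + (d.(rec X. a.(d.b.X + (d.X)\{b})\{b,c,d}))\{b})\{b,c,d} | ∅
Partition-refinement fixed point:
  B0 = {s0, t0}
  B1 = {s1, t1}
s0 ∈ B0, t0 ∈ B0 → same block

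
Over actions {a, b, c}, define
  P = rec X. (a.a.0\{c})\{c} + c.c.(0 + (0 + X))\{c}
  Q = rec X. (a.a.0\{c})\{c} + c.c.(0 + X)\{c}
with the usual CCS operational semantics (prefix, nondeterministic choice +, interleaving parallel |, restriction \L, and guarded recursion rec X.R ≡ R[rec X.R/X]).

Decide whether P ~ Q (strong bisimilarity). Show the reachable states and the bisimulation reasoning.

P's transition system — 7 states:
  m0 = rec X. (a.a.0\{c})\{c} + c.c.(0 + (0 + X))\{c} :: --a--▸ m1, --c--▸ m2
  m1 = (a.0\{c})\{c} :: --a--▸ m3
  m2 = c.(0 + (0 + (rec X. (a.a.0\{c})\{c} + c.c.(0 + (0 + X))\{c})))\{c} :: --c--▸ m4
  m3 = 0\{c}\{c} :: (no moves)
  m4 = (0 + (0 + (rec X. (a.a.0\{c})\{c} + c.c.(0 + (0 + X))\{c})))\{c} :: --a--▸ m5
  m5 = (a.0\{c})\{c}\{c} :: --a--▸ m6
  m6 = 0\{c}\{c}\{c} :: (no moves)
Q's transition system — 7 states:
  n0 = rec X. (a.a.0\{c})\{c} + c.c.(0 + X)\{c} :: --a--▸ n1, --c--▸ n2
  n1 = (a.0\{c})\{c} :: --a--▸ n3
  n2 = c.(0 + (rec X. (a.a.0\{c})\{c} + c.c.(0 + X)\{c}))\{c} :: --c--▸ n4
  n3 = 0\{c}\{c} :: (no moves)
  n4 = (0 + (rec X. (a.a.0\{c})\{c} + c.c.(0 + X)\{c}))\{c} :: --a--▸ n5
  n5 = (a.0\{c})\{c}\{c} :: --a--▸ n6
  n6 = 0\{c}\{c}\{c} :: (no moves)
Bisimilarity quotient blocks:
  B0 = {m0, n0}
  B1 = {m2, n2}
  B2 = {m4, n4}
  B3 = {m1, m5, n1, n5}
  B4 = {m3, m6, n3, n6}
m0 ∈ B0, n0 ∈ B0 → same block

bisimilar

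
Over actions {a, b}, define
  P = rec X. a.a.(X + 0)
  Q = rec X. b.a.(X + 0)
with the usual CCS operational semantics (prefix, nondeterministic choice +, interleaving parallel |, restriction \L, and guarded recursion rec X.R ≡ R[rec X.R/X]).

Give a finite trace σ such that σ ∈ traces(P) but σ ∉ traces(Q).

a

LTS(P): 3 reachable states
  p0 = rec X. a.a.(X + 0) ⊢ --a--▸ p1
  p1 = a.((rec X. a.a.(X + 0)) + 0) ⊢ --a--▸ p2
  p2 = (rec X. a.a.(X + 0)) + 0 ⊢ --a--▸ p1
LTS(Q): 3 reachable states
  q0 = rec X. b.a.(X + 0) ⊢ --b--▸ q1
  q1 = a.((rec X. b.a.(X + 0)) + 0) ⊢ --a--▸ q2
  q2 = (rec X. b.a.(X + 0)) + 0 ⊢ --b--▸ q1
Trace ⟨a⟩ through P, begin at {p0}:
  step 1 (a): {p1}
  ✓ P
Trace ⟨a⟩ through Q, begin at {q0}:
  step 1 (a): ∅  — Q cannot continue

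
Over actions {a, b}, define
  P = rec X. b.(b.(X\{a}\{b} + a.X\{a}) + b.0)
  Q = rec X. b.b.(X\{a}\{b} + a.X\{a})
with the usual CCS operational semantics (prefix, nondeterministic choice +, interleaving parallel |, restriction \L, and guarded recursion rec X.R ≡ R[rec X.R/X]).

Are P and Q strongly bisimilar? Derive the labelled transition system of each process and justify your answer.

P ≁ Q

LTS(P): 8 reachable states
  p0 = rec X. b.(b.(X\{a}\{b} + a.X\{a}) + b.0) | --b--▸ p1
  p1 = b.((rec X. b.(b.(X\{a}\{b} + a.X\{a}) + b.0))\{a}\{b} + a.(rec X. b.(b.(X\{a}\{b} + a.X\{a}) + b.0))\{a}) + b.0 | --b--▸ p2, --b--▸ p3
  p2 = (rec X. b.(b.(X\{a}\{b} + a.X\{a}) + b.0))\{a}\{b} + a.(rec X. b.(b.(X\{a}\{b} + a.X\{a}) + b.0))\{a} | --a--▸ p4
  p3 = 0 | ·
  p4 = (rec X. b.(b.(X\{a}\{b} + a.X\{a}) + b.0))\{a} | --b--▸ p5
  p5 = (b.((rec X. b.(b.(X\{a}\{b} + a.X\{a}) + b.0))\{a}\{b} + a.(rec X. b.(b.(X\{a}\{b} + a.X\{a}) + b.0))\{a}) + b.0)\{a} | --b--▸ p6, --b--▸ p7
  p6 = ((rec X. b.(b.(X\{a}\{b} + a.X\{a}) + b.0))\{a}\{b} + a.(rec X. b.(b.(X\{a}\{b} + a.X\{a}) + b.0))\{a})\{a} | ·
  p7 = 0\{a} | ·
LTS(Q): 6 reachable states
  q0 = rec X. b.b.(X\{a}\{b} + a.X\{a}) | --b--▸ q1
  q1 = b.((rec X. b.b.(X\{a}\{b} + a.X\{a}))\{a}\{b} + a.(rec X. b.b.(X\{a}\{b} + a.X\{a}))\{a}) | --b--▸ q2
  q2 = (rec X. b.b.(X\{a}\{b} + a.X\{a}))\{a}\{b} + a.(rec X. b.b.(X\{a}\{b} + a.X\{a}))\{a} | --a--▸ q3
  q3 = (rec X. b.b.(X\{a}\{b} + a.X\{a}))\{a} | --b--▸ q4
  q4 = (b.((rec X. b.b.(X\{a}\{b} + a.X\{a}))\{a}\{b} + a.(rec X. b.b.(X\{a}\{b} + a.X\{a}))\{a}))\{a} | --b--▸ q5
  q5 = ((rec X. b.b.(X\{a}\{b} + a.X\{a}))\{a}\{b} + a.(rec X. b.b.(X\{a}\{b} + a.X\{a}))\{a})\{a} | ·
Bisimilarity quotient blocks:
  B0 = {p0}
  B1 = {p1}
  B2 = {p2, q2}
  B3 = {p4, q3}
  B4 = {p5, q4}
  B5 = {p3, p6, p7, q5}
  B6 = {q0}
  B7 = {q1}
p0 ∈ B0, q0 ∈ B6 → different blocks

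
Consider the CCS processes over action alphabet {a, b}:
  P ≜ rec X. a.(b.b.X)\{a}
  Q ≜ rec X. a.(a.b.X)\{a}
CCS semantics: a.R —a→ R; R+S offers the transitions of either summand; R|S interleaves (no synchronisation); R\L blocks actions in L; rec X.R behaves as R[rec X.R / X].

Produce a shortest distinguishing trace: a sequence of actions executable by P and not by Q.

P's transition system — 4 states:
  p0 = rec X. a.(b.b.X)\{a} | --a--▸ p1
  p1 = (b.b.(rec X. a.(b.b.X)\{a}))\{a} | --b--▸ p2
  p2 = (b.(rec X. a.(b.b.X)\{a}))\{a} | --b--▸ p3
  p3 = (rec X. a.(b.b.X)\{a})\{a} | ·
Q's transition system — 2 states:
  q0 = rec X. a.(a.b.X)\{a} | --a--▸ q1
  q1 = (a.b.(rec X. a.(a.b.X)\{a}))\{a} | ·
Executing ab from P (initial set {p0}):
  step 1 (a): {p1}
  step 2 (b): {p2}
  — P admits the full trace.
Executing ab from Q (initial set {q0}):
  step 1 (a): {q1}
  step 2 (b): ∅ (Q stuck)

ab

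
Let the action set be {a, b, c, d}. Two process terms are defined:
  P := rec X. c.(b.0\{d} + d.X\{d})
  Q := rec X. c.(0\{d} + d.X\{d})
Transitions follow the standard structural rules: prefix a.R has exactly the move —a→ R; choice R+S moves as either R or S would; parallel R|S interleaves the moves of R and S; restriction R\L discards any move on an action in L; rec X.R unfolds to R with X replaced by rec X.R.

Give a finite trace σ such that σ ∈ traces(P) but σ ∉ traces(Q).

cb

Reachable graph of P (6 states):
  m0 = rec X. c.(b.0\{d} + d.X\{d}) ⊢ -c-> m1
  m1 = b.0\{d} + d.(rec X. c.(b.0\{d} + d.X\{d}))\{d} ⊢ -b-> m2, -d-> m3
  m2 = 0\{d} ⊢ ∅
  m3 = (rec X. c.(b.0\{d} + d.X\{d}))\{d} ⊢ -c-> m4
  m4 = (b.0\{d} + d.(rec X. c.(b.0\{d} + d.X\{d}))\{d})\{d} ⊢ -b-> m5
  m5 = 0\{d}\{d} ⊢ ∅
Reachable graph of Q (4 states):
  n0 = rec X. c.(0\{d} + d.X\{d}) ⊢ -c-> n1
  n1 = 0\{d} + d.(rec X. c.(0\{d} + d.X\{d}))\{d} ⊢ -d-> n2
  n2 = (rec X. c.(0\{d} + d.X\{d}))\{d} ⊢ -c-> n3
  n3 = (0\{d} + d.(rec X. c.(0\{d} + d.X\{d}))\{d})\{d} ⊢ ∅
Executing cb from P (initial set {m0}):
  after c @ step 1: {m1}
  after b @ step 2: {m2}
  — P admits the full trace.
Executing cb from Q (initial set {n0}):
  after c @ step 1: {n1}
  after b @ step 2: ∅ (Q stuck)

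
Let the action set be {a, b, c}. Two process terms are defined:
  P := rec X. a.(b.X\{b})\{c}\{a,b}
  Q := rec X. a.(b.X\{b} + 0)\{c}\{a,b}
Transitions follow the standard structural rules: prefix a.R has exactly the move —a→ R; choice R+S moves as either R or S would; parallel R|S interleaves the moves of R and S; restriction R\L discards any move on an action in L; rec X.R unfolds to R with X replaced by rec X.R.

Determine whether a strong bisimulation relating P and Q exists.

P ~ Q

Reachable graph of P (2 states):
  m0 = rec X. a.(b.X\{b})\{c}\{a,b} ⊢ ··a··> m1
  m1 = (b.(rec X. a.(b.X\{b})\{c}\{a,b})\{b})\{c}\{a,b} ⊢ stopped
Reachable graph of Q (2 states):
  n0 = rec X. a.(b.X\{b} + 0)\{c}\{a,b} ⊢ ··a··> n1
  n1 = (b.(rec X. a.(b.X\{b} + 0)\{c}\{a,b})\{b} + 0)\{c}\{a,b} ⊢ stopped
Partition-refinement fixed point:
  B0 = {m0, n0}
  B1 = {m1, n1}
m0 ∈ B0, n0 ∈ B0 → same block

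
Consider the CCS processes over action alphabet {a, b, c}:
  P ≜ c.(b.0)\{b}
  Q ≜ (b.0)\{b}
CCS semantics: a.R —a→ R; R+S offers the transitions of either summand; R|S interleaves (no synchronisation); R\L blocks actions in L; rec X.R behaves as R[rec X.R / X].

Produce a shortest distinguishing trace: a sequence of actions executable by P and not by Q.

P's transition system — 2 states:
  m0 = c.(b.0)\{b} ⊢ --c--▸ m1
  m1 = (b.0)\{b} ⊢ ∅
Q's transition system — 1 states:
  n0 = (b.0)\{b} ⊢ ∅
Executing c from P (initial set {m0}):
  step 1 (c): {m1}
  — P admits the full trace.
Executing c from Q (initial set {n0}):
  step 1 (c): ∅  — Q cannot continue

c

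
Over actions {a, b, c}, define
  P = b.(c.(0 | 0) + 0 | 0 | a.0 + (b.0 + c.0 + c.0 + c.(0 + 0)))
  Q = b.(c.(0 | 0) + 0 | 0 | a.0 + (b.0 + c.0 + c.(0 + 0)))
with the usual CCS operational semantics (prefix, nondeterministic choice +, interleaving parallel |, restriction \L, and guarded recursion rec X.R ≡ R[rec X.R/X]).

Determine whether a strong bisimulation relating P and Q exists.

P ~ Q

LTS(P): 6 reachable states
  s0 = b.(c.(0 | 0) + 0 | 0 | a.0 + (b.0 + c.0 + c.0 + c.(0 + 0))) ⊢ =b=> s1
  s1 = c.(0 | 0) + 0 | 0 | a.0 + (b.0 + c.0 + c.0 + c.(0 + 0)) ⊢ =a=> s2, =b=> s3, =c=> s3, =c=> s4, =c=> s5
  s2 = 0 | 0 | 0 ⊢ ·
  s3 = 0 ⊢ ·
  s4 = 0 + 0 ⊢ ·
  s5 = 0 | 0 ⊢ ·
LTS(Q): 6 reachable states
  t0 = b.(c.(0 | 0) + 0 | 0 | a.0 + (b.0 + c.0 + c.(0 + 0))) ⊢ =b=> t1
  t1 = c.(0 | 0) + 0 | 0 | a.0 + (b.0 + c.0 + c.(0 + 0)) ⊢ =a=> t2, =b=> t3, =c=> t3, =c=> t4, =c=> t5
  t2 = 0 | 0 | 0 ⊢ ·
  t3 = 0 ⊢ ·
  t4 = 0 + 0 ⊢ ·
  t5 = 0 | 0 ⊢ ·
Coarsest stable partition (strong bisimilarity classes):
  B0 = {s0, t0}
  B1 = {s1, t1}
  B2 = {s2, s3, s4, s5, t2, t3, t4, t5}
s0 ∈ B0, t0 ∈ B0 → same block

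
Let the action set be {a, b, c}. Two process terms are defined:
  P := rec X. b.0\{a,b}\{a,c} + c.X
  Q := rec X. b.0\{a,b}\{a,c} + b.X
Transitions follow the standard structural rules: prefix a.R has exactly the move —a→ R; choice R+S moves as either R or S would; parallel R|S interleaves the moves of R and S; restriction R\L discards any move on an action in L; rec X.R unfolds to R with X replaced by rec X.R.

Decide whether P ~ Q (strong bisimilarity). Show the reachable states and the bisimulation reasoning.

P ≁ Q

Reachable graph of P (2 states):
  m0 = rec X. b.0\{a,b}\{a,c} + c.X has moves —b→ m1, —c→ m0
  m1 = 0\{a,b}\{a,c} has moves ·
Reachable graph of Q (2 states):
  n0 = rec X. b.0\{a,b}\{a,c} + b.X has moves —b→ n0, —b→ n1
  n1 = 0\{a,b}\{a,c} has moves ·
Partition-refinement fixed point:
  B0 = {m0}
  B1 = {m1, n1}
  B2 = {n0}
m0 ∈ B0, n0 ∈ B2 → different blocks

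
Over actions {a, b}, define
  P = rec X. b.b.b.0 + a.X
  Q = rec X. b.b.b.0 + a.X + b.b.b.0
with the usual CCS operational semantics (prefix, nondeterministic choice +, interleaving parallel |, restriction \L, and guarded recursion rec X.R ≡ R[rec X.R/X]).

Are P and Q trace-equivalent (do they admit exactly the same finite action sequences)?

traces(P) = traces(Q)

P's transition system — 4 states:
  s0 = rec X. b.b.b.0 + a.X has moves --a--▸ s0, --b--▸ s1
  s1 = b.b.0 has moves --b--▸ s2
  s2 = b.0 has moves --b--▸ s3
  s3 = 0 has moves ∅
Q's transition system — 4 states:
  t0 = rec X. b.b.b.0 + a.X + b.b.b.0 has moves --a--▸ t0, --b--▸ t1
  t1 = b.b.0 has moves --b--▸ t2
  t2 = b.0 has moves --b--▸ t3
  t3 = 0 has moves ∅
Partition-refinement fixed point:
  B0 = {s0, t0}
  B1 = {s1, t1}
  B2 = {s2, t2}
  B3 = {s3, t3}
s0 ∈ B0, t0 ∈ B0 → same block
Bisimilar ⇒ trace-equivalent.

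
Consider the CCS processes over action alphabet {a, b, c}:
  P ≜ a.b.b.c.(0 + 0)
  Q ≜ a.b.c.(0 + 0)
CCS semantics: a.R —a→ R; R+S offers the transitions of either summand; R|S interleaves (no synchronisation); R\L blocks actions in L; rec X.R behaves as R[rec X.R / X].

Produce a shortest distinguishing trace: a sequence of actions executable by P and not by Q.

Reachable graph of P (5 states):
  s0 = a.b.b.c.(0 + 0) → =a=> s1
  s1 = b.b.c.(0 + 0) → =b=> s2
  s2 = b.c.(0 + 0) → =b=> s3
  s3 = c.(0 + 0) → =c=> s4
  s4 = 0 + 0 → deadlocked
Reachable graph of Q (4 states):
  t0 = a.b.c.(0 + 0) → =a=> t1
  t1 = b.c.(0 + 0) → =b=> t2
  t2 = c.(0 + 0) → =c=> t3
  t3 = 0 + 0 → deadlocked
Run σ = ⟨abb⟩ on P: start {s0}
  step 1 (a): {s1}
  step 2 (b): {s2}
  step 3 (b): {s3}
  — P admits the full trace.
Run σ = ⟨abb⟩ on Q: start {t0}
  step 1 (a): {t1}
  step 2 (b): {t2}
  step 3 (b): ∅ (Q stuck)

abb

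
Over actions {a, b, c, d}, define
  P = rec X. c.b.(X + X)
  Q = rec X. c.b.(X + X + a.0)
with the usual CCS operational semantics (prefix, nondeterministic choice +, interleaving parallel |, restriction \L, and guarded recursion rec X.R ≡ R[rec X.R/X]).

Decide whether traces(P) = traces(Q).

traces(P) ≠ traces(Q) — witness ⟨cba⟩

Reachable graph of P (3 states):
  u0 = rec X. c.b.(X + X) → ··c··> u1
  u1 = b.((rec X. c.b.(X + X)) + (rec X. c.b.(X + X))) → ··b··> u2
  u2 = (rec X. c.b.(X + X)) + (rec X. c.b.(X + X)) → ··c··> u1
Reachable graph of Q (4 states):
  v0 = rec X. c.b.(X + X + a.0) → ··c··> v1
  v1 = b.((rec X. c.b.(X + X + a.0)) + (rec X. c.b.(X + X + a.0)) + a.0) → ··b··> v2
  v2 = (rec X. c.b.(X + X + a.0)) + (rec X. c.b.(X + X + a.0)) + a.0 → ··a··> v3, ··c··> v1
  v3 = 0 → stopped
Trace ⟨cba⟩ through Q, begin at {v0}:
  [1] c ⇒ {v1}
  [2] b ⇒ {v2}
  [3] a ⇒ {v3}
  — Q admits the full trace.
Trace ⟨cba⟩ through P, begin at {u0}:
  [1] c ⇒ {u1}
  [2] b ⇒ {u2}
  [3] a ⇒ ∅ (P stuck)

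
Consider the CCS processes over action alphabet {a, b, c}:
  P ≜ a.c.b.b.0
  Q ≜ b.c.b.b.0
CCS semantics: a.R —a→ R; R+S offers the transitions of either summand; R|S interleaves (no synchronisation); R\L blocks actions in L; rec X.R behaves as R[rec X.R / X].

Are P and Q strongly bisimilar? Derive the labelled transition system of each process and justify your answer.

not bisimilar

LTS(P): 5 reachable states
  m0 = a.c.b.b.0 ⊢ —a→ m1
  m1 = c.b.b.0 ⊢ —c→ m2
  m2 = b.b.0 ⊢ —b→ m3
  m3 = b.0 ⊢ —b→ m4
  m4 = 0 ⊢ ∅
LTS(Q): 5 reachable states
  n0 = b.c.b.b.0 ⊢ —b→ n1
  n1 = c.b.b.0 ⊢ —c→ n2
  n2 = b.b.0 ⊢ —b→ n3
  n3 = b.0 ⊢ —b→ n4
  n4 = 0 ⊢ ∅
Partition-refinement fixed point:
  B0 = {m0}
  B1 = {m1, n1}
  B2 = {m2, n2}
  B3 = {m3, n3}
  B4 = {m4, n4}
  B5 = {n0}
m0 ∈ B0, n0 ∈ B5 → different blocks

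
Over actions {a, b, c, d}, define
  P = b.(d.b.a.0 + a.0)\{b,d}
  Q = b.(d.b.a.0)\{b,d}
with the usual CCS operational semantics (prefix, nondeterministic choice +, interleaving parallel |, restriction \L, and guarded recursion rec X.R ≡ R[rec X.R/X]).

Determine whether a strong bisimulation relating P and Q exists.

P ≁ Q

Reachable graph of P (3 states):
  s0 = b.(d.b.a.0 + a.0)\{b,d} → =b=> s1
  s1 = (d.b.a.0 + a.0)\{b,d} → =a=> s2
  s2 = 0\{b,d} → (no moves)
Reachable graph of Q (2 states):
  t0 = b.(d.b.a.0)\{b,d} → =b=> t1
  t1 = (d.b.a.0)\{b,d} → (no moves)
Coarsest stable partition (strong bisimilarity classes):
  B0 = {s0}
  B1 = {s1}
  B2 = {s2, t1}
  B3 = {t0}
s0 ∈ B0, t0 ∈ B3 → different blocks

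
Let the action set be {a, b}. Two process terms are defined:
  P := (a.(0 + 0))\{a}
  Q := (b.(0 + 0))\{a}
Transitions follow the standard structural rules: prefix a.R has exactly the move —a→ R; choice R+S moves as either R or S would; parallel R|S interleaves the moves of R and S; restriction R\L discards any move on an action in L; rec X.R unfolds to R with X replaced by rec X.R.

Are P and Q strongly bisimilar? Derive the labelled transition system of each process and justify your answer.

P ≁ Q

LTS(P): 1 reachable states
  p0 = (a.(0 + 0))\{a} ⊢ stopped
LTS(Q): 2 reachable states
  q0 = (b.(0 + 0))\{a} ⊢ —b→ q1
  q1 = (0 + 0)\{a} ⊢ stopped
Coarsest stable partition (strong bisimilarity classes):
  B0 = {p0, q1}
  B1 = {q0}
p0 ∈ B0, q0 ∈ B1 → different blocks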